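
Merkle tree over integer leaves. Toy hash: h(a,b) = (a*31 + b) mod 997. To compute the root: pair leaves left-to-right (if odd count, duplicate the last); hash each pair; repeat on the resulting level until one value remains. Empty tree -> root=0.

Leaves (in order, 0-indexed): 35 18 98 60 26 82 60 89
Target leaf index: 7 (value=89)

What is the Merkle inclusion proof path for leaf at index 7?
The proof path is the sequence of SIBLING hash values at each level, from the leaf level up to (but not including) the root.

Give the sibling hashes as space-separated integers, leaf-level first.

L0 (leaves): [35, 18, 98, 60, 26, 82, 60, 89], target index=7
L1: h(35,18)=(35*31+18)%997=106 [pair 0] h(98,60)=(98*31+60)%997=107 [pair 1] h(26,82)=(26*31+82)%997=888 [pair 2] h(60,89)=(60*31+89)%997=952 [pair 3] -> [106, 107, 888, 952]
  Sibling for proof at L0: 60
L2: h(106,107)=(106*31+107)%997=402 [pair 0] h(888,952)=(888*31+952)%997=564 [pair 1] -> [402, 564]
  Sibling for proof at L1: 888
L3: h(402,564)=(402*31+564)%997=65 [pair 0] -> [65]
  Sibling for proof at L2: 402
Root: 65
Proof path (sibling hashes from leaf to root): [60, 888, 402]

Answer: 60 888 402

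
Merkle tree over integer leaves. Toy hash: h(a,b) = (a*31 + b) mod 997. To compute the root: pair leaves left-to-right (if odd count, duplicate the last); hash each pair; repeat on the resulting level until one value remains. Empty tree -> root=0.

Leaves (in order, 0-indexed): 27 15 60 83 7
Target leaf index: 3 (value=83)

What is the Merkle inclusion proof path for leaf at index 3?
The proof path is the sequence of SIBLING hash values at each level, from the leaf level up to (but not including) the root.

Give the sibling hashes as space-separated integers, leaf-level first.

Answer: 60 852 189

Derivation:
L0 (leaves): [27, 15, 60, 83, 7], target index=3
L1: h(27,15)=(27*31+15)%997=852 [pair 0] h(60,83)=(60*31+83)%997=946 [pair 1] h(7,7)=(7*31+7)%997=224 [pair 2] -> [852, 946, 224]
  Sibling for proof at L0: 60
L2: h(852,946)=(852*31+946)%997=439 [pair 0] h(224,224)=(224*31+224)%997=189 [pair 1] -> [439, 189]
  Sibling for proof at L1: 852
L3: h(439,189)=(439*31+189)%997=837 [pair 0] -> [837]
  Sibling for proof at L2: 189
Root: 837
Proof path (sibling hashes from leaf to root): [60, 852, 189]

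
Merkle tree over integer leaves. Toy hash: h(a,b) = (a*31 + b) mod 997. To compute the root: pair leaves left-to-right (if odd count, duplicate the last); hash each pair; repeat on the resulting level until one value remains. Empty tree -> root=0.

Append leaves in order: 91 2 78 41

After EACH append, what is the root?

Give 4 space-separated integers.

Answer: 91 829 279 242

Derivation:
After append 91 (leaves=[91]):
  L0: [91]
  root=91
After append 2 (leaves=[91, 2]):
  L0: [91, 2]
  L1: h(91,2)=(91*31+2)%997=829 -> [829]
  root=829
After append 78 (leaves=[91, 2, 78]):
  L0: [91, 2, 78]
  L1: h(91,2)=(91*31+2)%997=829 h(78,78)=(78*31+78)%997=502 -> [829, 502]
  L2: h(829,502)=(829*31+502)%997=279 -> [279]
  root=279
After append 41 (leaves=[91, 2, 78, 41]):
  L0: [91, 2, 78, 41]
  L1: h(91,2)=(91*31+2)%997=829 h(78,41)=(78*31+41)%997=465 -> [829, 465]
  L2: h(829,465)=(829*31+465)%997=242 -> [242]
  root=242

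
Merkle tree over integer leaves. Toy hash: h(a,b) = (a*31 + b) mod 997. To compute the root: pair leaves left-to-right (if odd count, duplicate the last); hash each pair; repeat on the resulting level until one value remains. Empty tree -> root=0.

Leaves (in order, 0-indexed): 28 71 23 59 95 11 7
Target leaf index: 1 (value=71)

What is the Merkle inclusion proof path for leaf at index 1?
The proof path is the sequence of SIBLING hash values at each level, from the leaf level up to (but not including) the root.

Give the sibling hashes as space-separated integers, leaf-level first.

L0 (leaves): [28, 71, 23, 59, 95, 11, 7], target index=1
L1: h(28,71)=(28*31+71)%997=939 [pair 0] h(23,59)=(23*31+59)%997=772 [pair 1] h(95,11)=(95*31+11)%997=962 [pair 2] h(7,7)=(7*31+7)%997=224 [pair 3] -> [939, 772, 962, 224]
  Sibling for proof at L0: 28
L2: h(939,772)=(939*31+772)%997=968 [pair 0] h(962,224)=(962*31+224)%997=136 [pair 1] -> [968, 136]
  Sibling for proof at L1: 772
L3: h(968,136)=(968*31+136)%997=234 [pair 0] -> [234]
  Sibling for proof at L2: 136
Root: 234
Proof path (sibling hashes from leaf to root): [28, 772, 136]

Answer: 28 772 136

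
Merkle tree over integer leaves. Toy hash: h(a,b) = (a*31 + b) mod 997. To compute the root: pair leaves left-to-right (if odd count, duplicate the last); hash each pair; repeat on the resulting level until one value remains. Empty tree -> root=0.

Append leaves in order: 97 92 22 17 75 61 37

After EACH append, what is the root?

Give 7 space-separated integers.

After append 97 (leaves=[97]):
  L0: [97]
  root=97
After append 92 (leaves=[97, 92]):
  L0: [97, 92]
  L1: h(97,92)=(97*31+92)%997=108 -> [108]
  root=108
After append 22 (leaves=[97, 92, 22]):
  L0: [97, 92, 22]
  L1: h(97,92)=(97*31+92)%997=108 h(22,22)=(22*31+22)%997=704 -> [108, 704]
  L2: h(108,704)=(108*31+704)%997=64 -> [64]
  root=64
After append 17 (leaves=[97, 92, 22, 17]):
  L0: [97, 92, 22, 17]
  L1: h(97,92)=(97*31+92)%997=108 h(22,17)=(22*31+17)%997=699 -> [108, 699]
  L2: h(108,699)=(108*31+699)%997=59 -> [59]
  root=59
After append 75 (leaves=[97, 92, 22, 17, 75]):
  L0: [97, 92, 22, 17, 75]
  L1: h(97,92)=(97*31+92)%997=108 h(22,17)=(22*31+17)%997=699 h(75,75)=(75*31+75)%997=406 -> [108, 699, 406]
  L2: h(108,699)=(108*31+699)%997=59 h(406,406)=(406*31+406)%997=31 -> [59, 31]
  L3: h(59,31)=(59*31+31)%997=863 -> [863]
  root=863
After append 61 (leaves=[97, 92, 22, 17, 75, 61]):
  L0: [97, 92, 22, 17, 75, 61]
  L1: h(97,92)=(97*31+92)%997=108 h(22,17)=(22*31+17)%997=699 h(75,61)=(75*31+61)%997=392 -> [108, 699, 392]
  L2: h(108,699)=(108*31+699)%997=59 h(392,392)=(392*31+392)%997=580 -> [59, 580]
  L3: h(59,580)=(59*31+580)%997=415 -> [415]
  root=415
After append 37 (leaves=[97, 92, 22, 17, 75, 61, 37]):
  L0: [97, 92, 22, 17, 75, 61, 37]
  L1: h(97,92)=(97*31+92)%997=108 h(22,17)=(22*31+17)%997=699 h(75,61)=(75*31+61)%997=392 h(37,37)=(37*31+37)%997=187 -> [108, 699, 392, 187]
  L2: h(108,699)=(108*31+699)%997=59 h(392,187)=(392*31+187)%997=375 -> [59, 375]
  L3: h(59,375)=(59*31+375)%997=210 -> [210]
  root=210

Answer: 97 108 64 59 863 415 210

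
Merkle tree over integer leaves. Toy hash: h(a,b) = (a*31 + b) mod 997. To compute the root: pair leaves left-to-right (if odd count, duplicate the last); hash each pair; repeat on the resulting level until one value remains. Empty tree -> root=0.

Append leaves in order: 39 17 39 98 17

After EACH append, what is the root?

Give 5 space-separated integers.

After append 39 (leaves=[39]):
  L0: [39]
  root=39
After append 17 (leaves=[39, 17]):
  L0: [39, 17]
  L1: h(39,17)=(39*31+17)%997=229 -> [229]
  root=229
After append 39 (leaves=[39, 17, 39]):
  L0: [39, 17, 39]
  L1: h(39,17)=(39*31+17)%997=229 h(39,39)=(39*31+39)%997=251 -> [229, 251]
  L2: h(229,251)=(229*31+251)%997=371 -> [371]
  root=371
After append 98 (leaves=[39, 17, 39, 98]):
  L0: [39, 17, 39, 98]
  L1: h(39,17)=(39*31+17)%997=229 h(39,98)=(39*31+98)%997=310 -> [229, 310]
  L2: h(229,310)=(229*31+310)%997=430 -> [430]
  root=430
After append 17 (leaves=[39, 17, 39, 98, 17]):
  L0: [39, 17, 39, 98, 17]
  L1: h(39,17)=(39*31+17)%997=229 h(39,98)=(39*31+98)%997=310 h(17,17)=(17*31+17)%997=544 -> [229, 310, 544]
  L2: h(229,310)=(229*31+310)%997=430 h(544,544)=(544*31+544)%997=459 -> [430, 459]
  L3: h(430,459)=(430*31+459)%997=828 -> [828]
  root=828

Answer: 39 229 371 430 828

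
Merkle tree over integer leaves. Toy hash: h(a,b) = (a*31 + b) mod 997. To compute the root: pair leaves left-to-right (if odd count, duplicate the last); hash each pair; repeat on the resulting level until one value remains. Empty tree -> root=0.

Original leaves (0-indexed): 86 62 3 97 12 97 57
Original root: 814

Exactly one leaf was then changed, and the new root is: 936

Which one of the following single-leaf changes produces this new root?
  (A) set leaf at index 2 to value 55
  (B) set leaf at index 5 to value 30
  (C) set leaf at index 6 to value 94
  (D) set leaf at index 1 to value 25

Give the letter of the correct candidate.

Original leaves: [86, 62, 3, 97, 12, 97, 57]
Target new root: 936
Try each candidate change and compute the resulting root:
Candidate A: set leaf[2] = 55 -> leaves = [86, 62, 55, 97, 12, 97, 57]
  L0: [86, 62, 55, 97, 12, 97, 57]
  L1: h(86,62)=(86*31+62)%997=734 h(55,97)=(55*31+97)%997=805 h(12,97)=(12*31+97)%997=469 h(57,57)=(57*31+57)%997=827 -> [734, 805, 469, 827]
  L2: h(734,805)=(734*31+805)%997=628 h(469,827)=(469*31+827)%997=411 -> [628, 411]
  L3: h(628,411)=(628*31+411)%997=936 -> [936]
  root = 936 == target 936  ** MATCH **
Candidate B: set leaf[5] = 30 -> leaves = [86, 62, 3, 97, 12, 30, 57]
  L0: [86, 62, 3, 97, 12, 30, 57]
  L1: h(86,62)=(86*31+62)%997=734 h(3,97)=(3*31+97)%997=190 h(12,30)=(12*31+30)%997=402 h(57,57)=(57*31+57)%997=827 -> [734, 190, 402, 827]
  L2: h(734,190)=(734*31+190)%997=13 h(402,827)=(402*31+827)%997=328 -> [13, 328]
  L3: h(13,328)=(13*31+328)%997=731 -> [731]
  root = 731 != target 936
Candidate C: set leaf[6] = 94 -> leaves = [86, 62, 3, 97, 12, 97, 94]
  L0: [86, 62, 3, 97, 12, 97, 94]
  L1: h(86,62)=(86*31+62)%997=734 h(3,97)=(3*31+97)%997=190 h(12,97)=(12*31+97)%997=469 h(94,94)=(94*31+94)%997=17 -> [734, 190, 469, 17]
  L2: h(734,190)=(734*31+190)%997=13 h(469,17)=(469*31+17)%997=598 -> [13, 598]
  L3: h(13,598)=(13*31+598)%997=4 -> [4]
  root = 4 != target 936
Candidate D: set leaf[1] = 25 -> leaves = [86, 25, 3, 97, 12, 97, 57]
  L0: [86, 25, 3, 97, 12, 97, 57]
  L1: h(86,25)=(86*31+25)%997=697 h(3,97)=(3*31+97)%997=190 h(12,97)=(12*31+97)%997=469 h(57,57)=(57*31+57)%997=827 -> [697, 190, 469, 827]
  L2: h(697,190)=(697*31+190)%997=860 h(469,827)=(469*31+827)%997=411 -> [860, 411]
  L3: h(860,411)=(860*31+411)%997=152 -> [152]
  root = 152 != target 936
Candidate A produces the target root.

Answer: A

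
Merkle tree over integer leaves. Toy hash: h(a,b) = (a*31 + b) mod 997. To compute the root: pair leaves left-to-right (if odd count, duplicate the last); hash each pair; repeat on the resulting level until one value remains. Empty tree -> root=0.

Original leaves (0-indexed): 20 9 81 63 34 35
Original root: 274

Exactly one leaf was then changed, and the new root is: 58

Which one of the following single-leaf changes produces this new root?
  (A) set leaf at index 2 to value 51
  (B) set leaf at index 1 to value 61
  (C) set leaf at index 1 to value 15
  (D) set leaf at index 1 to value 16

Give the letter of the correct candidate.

Answer: C

Derivation:
Original leaves: [20, 9, 81, 63, 34, 35]
Target new root: 58
Try each candidate change and compute the resulting root:
Candidate A: set leaf[2] = 51 -> leaves = [20, 9, 51, 63, 34, 35]
  L0: [20, 9, 51, 63, 34, 35]
  L1: h(20,9)=(20*31+9)%997=629 h(51,63)=(51*31+63)%997=647 h(34,35)=(34*31+35)%997=92 -> [629, 647, 92]
  L2: h(629,647)=(629*31+647)%997=206 h(92,92)=(92*31+92)%997=950 -> [206, 950]
  L3: h(206,950)=(206*31+950)%997=357 -> [357]
  root = 357 != target 58
Candidate B: set leaf[1] = 61 -> leaves = [20, 61, 81, 63, 34, 35]
  L0: [20, 61, 81, 63, 34, 35]
  L1: h(20,61)=(20*31+61)%997=681 h(81,63)=(81*31+63)%997=580 h(34,35)=(34*31+35)%997=92 -> [681, 580, 92]
  L2: h(681,580)=(681*31+580)%997=754 h(92,92)=(92*31+92)%997=950 -> [754, 950]
  L3: h(754,950)=(754*31+950)%997=396 -> [396]
  root = 396 != target 58
Candidate C: set leaf[1] = 15 -> leaves = [20, 15, 81, 63, 34, 35]
  L0: [20, 15, 81, 63, 34, 35]
  L1: h(20,15)=(20*31+15)%997=635 h(81,63)=(81*31+63)%997=580 h(34,35)=(34*31+35)%997=92 -> [635, 580, 92]
  L2: h(635,580)=(635*31+580)%997=325 h(92,92)=(92*31+92)%997=950 -> [325, 950]
  L3: h(325,950)=(325*31+950)%997=58 -> [58]
  root = 58 == target 58  ** MATCH **
Candidate D: set leaf[1] = 16 -> leaves = [20, 16, 81, 63, 34, 35]
  L0: [20, 16, 81, 63, 34, 35]
  L1: h(20,16)=(20*31+16)%997=636 h(81,63)=(81*31+63)%997=580 h(34,35)=(34*31+35)%997=92 -> [636, 580, 92]
  L2: h(636,580)=(636*31+580)%997=356 h(92,92)=(92*31+92)%997=950 -> [356, 950]
  L3: h(356,950)=(356*31+950)%997=22 -> [22]
  root = 22 != target 58
Candidate C produces the target root.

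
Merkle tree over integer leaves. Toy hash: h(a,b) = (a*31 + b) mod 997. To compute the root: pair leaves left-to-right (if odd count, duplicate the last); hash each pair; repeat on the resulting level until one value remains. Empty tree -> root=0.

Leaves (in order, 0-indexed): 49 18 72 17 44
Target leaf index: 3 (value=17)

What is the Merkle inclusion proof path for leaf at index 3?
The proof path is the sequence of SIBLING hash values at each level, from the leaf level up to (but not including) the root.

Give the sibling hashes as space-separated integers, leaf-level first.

L0 (leaves): [49, 18, 72, 17, 44], target index=3
L1: h(49,18)=(49*31+18)%997=540 [pair 0] h(72,17)=(72*31+17)%997=255 [pair 1] h(44,44)=(44*31+44)%997=411 [pair 2] -> [540, 255, 411]
  Sibling for proof at L0: 72
L2: h(540,255)=(540*31+255)%997=46 [pair 0] h(411,411)=(411*31+411)%997=191 [pair 1] -> [46, 191]
  Sibling for proof at L1: 540
L3: h(46,191)=(46*31+191)%997=620 [pair 0] -> [620]
  Sibling for proof at L2: 191
Root: 620
Proof path (sibling hashes from leaf to root): [72, 540, 191]

Answer: 72 540 191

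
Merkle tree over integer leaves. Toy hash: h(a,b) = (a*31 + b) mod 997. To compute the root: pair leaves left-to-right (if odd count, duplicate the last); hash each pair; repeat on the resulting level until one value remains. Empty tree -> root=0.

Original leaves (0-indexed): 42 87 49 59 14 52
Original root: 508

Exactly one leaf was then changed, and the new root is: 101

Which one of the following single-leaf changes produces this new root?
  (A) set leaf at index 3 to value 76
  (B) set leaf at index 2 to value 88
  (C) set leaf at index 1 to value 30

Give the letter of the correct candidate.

Answer: B

Derivation:
Original leaves: [42, 87, 49, 59, 14, 52]
Target new root: 101
Try each candidate change and compute the resulting root:
Candidate A: set leaf[3] = 76 -> leaves = [42, 87, 49, 76, 14, 52]
  L0: [42, 87, 49, 76, 14, 52]
  L1: h(42,87)=(42*31+87)%997=392 h(49,76)=(49*31+76)%997=598 h(14,52)=(14*31+52)%997=486 -> [392, 598, 486]
  L2: h(392,598)=(392*31+598)%997=786 h(486,486)=(486*31+486)%997=597 -> [786, 597]
  L3: h(786,597)=(786*31+597)%997=38 -> [38]
  root = 38 != target 101
Candidate B: set leaf[2] = 88 -> leaves = [42, 87, 88, 59, 14, 52]
  L0: [42, 87, 88, 59, 14, 52]
  L1: h(42,87)=(42*31+87)%997=392 h(88,59)=(88*31+59)%997=793 h(14,52)=(14*31+52)%997=486 -> [392, 793, 486]
  L2: h(392,793)=(392*31+793)%997=981 h(486,486)=(486*31+486)%997=597 -> [981, 597]
  L3: h(981,597)=(981*31+597)%997=101 -> [101]
  root = 101 == target 101  ** MATCH **
Candidate C: set leaf[1] = 30 -> leaves = [42, 30, 49, 59, 14, 52]
  L0: [42, 30, 49, 59, 14, 52]
  L1: h(42,30)=(42*31+30)%997=335 h(49,59)=(49*31+59)%997=581 h(14,52)=(14*31+52)%997=486 -> [335, 581, 486]
  L2: h(335,581)=(335*31+581)%997=996 h(486,486)=(486*31+486)%997=597 -> [996, 597]
  L3: h(996,597)=(996*31+597)%997=566 -> [566]
  root = 566 != target 101
Candidate B produces the target root.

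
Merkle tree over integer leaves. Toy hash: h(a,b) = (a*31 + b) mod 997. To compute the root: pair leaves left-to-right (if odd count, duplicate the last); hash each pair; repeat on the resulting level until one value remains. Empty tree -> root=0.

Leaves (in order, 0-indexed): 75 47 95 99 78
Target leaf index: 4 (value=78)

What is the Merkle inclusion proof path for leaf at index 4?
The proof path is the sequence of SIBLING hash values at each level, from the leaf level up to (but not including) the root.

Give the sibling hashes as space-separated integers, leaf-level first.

L0 (leaves): [75, 47, 95, 99, 78], target index=4
L1: h(75,47)=(75*31+47)%997=378 [pair 0] h(95,99)=(95*31+99)%997=53 [pair 1] h(78,78)=(78*31+78)%997=502 [pair 2] -> [378, 53, 502]
  Sibling for proof at L0: 78
L2: h(378,53)=(378*31+53)%997=804 [pair 0] h(502,502)=(502*31+502)%997=112 [pair 1] -> [804, 112]
  Sibling for proof at L1: 502
L3: h(804,112)=(804*31+112)%997=111 [pair 0] -> [111]
  Sibling for proof at L2: 804
Root: 111
Proof path (sibling hashes from leaf to root): [78, 502, 804]

Answer: 78 502 804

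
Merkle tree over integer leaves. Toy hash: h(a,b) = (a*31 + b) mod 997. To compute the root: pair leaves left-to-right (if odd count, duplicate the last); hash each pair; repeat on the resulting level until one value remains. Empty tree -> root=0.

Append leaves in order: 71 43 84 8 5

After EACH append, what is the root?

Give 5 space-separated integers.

Answer: 71 250 468 392 323

Derivation:
After append 71 (leaves=[71]):
  L0: [71]
  root=71
After append 43 (leaves=[71, 43]):
  L0: [71, 43]
  L1: h(71,43)=(71*31+43)%997=250 -> [250]
  root=250
After append 84 (leaves=[71, 43, 84]):
  L0: [71, 43, 84]
  L1: h(71,43)=(71*31+43)%997=250 h(84,84)=(84*31+84)%997=694 -> [250, 694]
  L2: h(250,694)=(250*31+694)%997=468 -> [468]
  root=468
After append 8 (leaves=[71, 43, 84, 8]):
  L0: [71, 43, 84, 8]
  L1: h(71,43)=(71*31+43)%997=250 h(84,8)=(84*31+8)%997=618 -> [250, 618]
  L2: h(250,618)=(250*31+618)%997=392 -> [392]
  root=392
After append 5 (leaves=[71, 43, 84, 8, 5]):
  L0: [71, 43, 84, 8, 5]
  L1: h(71,43)=(71*31+43)%997=250 h(84,8)=(84*31+8)%997=618 h(5,5)=(5*31+5)%997=160 -> [250, 618, 160]
  L2: h(250,618)=(250*31+618)%997=392 h(160,160)=(160*31+160)%997=135 -> [392, 135]
  L3: h(392,135)=(392*31+135)%997=323 -> [323]
  root=323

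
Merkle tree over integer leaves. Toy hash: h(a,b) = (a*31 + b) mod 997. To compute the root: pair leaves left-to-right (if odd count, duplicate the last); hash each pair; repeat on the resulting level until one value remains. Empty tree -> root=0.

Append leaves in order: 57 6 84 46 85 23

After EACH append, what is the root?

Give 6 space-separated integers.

Answer: 57 776 822 784 677 687

Derivation:
After append 57 (leaves=[57]):
  L0: [57]
  root=57
After append 6 (leaves=[57, 6]):
  L0: [57, 6]
  L1: h(57,6)=(57*31+6)%997=776 -> [776]
  root=776
After append 84 (leaves=[57, 6, 84]):
  L0: [57, 6, 84]
  L1: h(57,6)=(57*31+6)%997=776 h(84,84)=(84*31+84)%997=694 -> [776, 694]
  L2: h(776,694)=(776*31+694)%997=822 -> [822]
  root=822
After append 46 (leaves=[57, 6, 84, 46]):
  L0: [57, 6, 84, 46]
  L1: h(57,6)=(57*31+6)%997=776 h(84,46)=(84*31+46)%997=656 -> [776, 656]
  L2: h(776,656)=(776*31+656)%997=784 -> [784]
  root=784
After append 85 (leaves=[57, 6, 84, 46, 85]):
  L0: [57, 6, 84, 46, 85]
  L1: h(57,6)=(57*31+6)%997=776 h(84,46)=(84*31+46)%997=656 h(85,85)=(85*31+85)%997=726 -> [776, 656, 726]
  L2: h(776,656)=(776*31+656)%997=784 h(726,726)=(726*31+726)%997=301 -> [784, 301]
  L3: h(784,301)=(784*31+301)%997=677 -> [677]
  root=677
After append 23 (leaves=[57, 6, 84, 46, 85, 23]):
  L0: [57, 6, 84, 46, 85, 23]
  L1: h(57,6)=(57*31+6)%997=776 h(84,46)=(84*31+46)%997=656 h(85,23)=(85*31+23)%997=664 -> [776, 656, 664]
  L2: h(776,656)=(776*31+656)%997=784 h(664,664)=(664*31+664)%997=311 -> [784, 311]
  L3: h(784,311)=(784*31+311)%997=687 -> [687]
  root=687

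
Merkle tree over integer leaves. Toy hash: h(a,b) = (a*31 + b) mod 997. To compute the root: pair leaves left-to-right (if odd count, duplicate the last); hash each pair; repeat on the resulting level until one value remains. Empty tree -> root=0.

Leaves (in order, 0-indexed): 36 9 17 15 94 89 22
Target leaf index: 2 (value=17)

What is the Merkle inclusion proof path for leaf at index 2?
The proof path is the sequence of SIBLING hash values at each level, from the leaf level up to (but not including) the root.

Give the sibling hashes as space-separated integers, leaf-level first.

Answer: 15 128 79

Derivation:
L0 (leaves): [36, 9, 17, 15, 94, 89, 22], target index=2
L1: h(36,9)=(36*31+9)%997=128 [pair 0] h(17,15)=(17*31+15)%997=542 [pair 1] h(94,89)=(94*31+89)%997=12 [pair 2] h(22,22)=(22*31+22)%997=704 [pair 3] -> [128, 542, 12, 704]
  Sibling for proof at L0: 15
L2: h(128,542)=(128*31+542)%997=522 [pair 0] h(12,704)=(12*31+704)%997=79 [pair 1] -> [522, 79]
  Sibling for proof at L1: 128
L3: h(522,79)=(522*31+79)%997=309 [pair 0] -> [309]
  Sibling for proof at L2: 79
Root: 309
Proof path (sibling hashes from leaf to root): [15, 128, 79]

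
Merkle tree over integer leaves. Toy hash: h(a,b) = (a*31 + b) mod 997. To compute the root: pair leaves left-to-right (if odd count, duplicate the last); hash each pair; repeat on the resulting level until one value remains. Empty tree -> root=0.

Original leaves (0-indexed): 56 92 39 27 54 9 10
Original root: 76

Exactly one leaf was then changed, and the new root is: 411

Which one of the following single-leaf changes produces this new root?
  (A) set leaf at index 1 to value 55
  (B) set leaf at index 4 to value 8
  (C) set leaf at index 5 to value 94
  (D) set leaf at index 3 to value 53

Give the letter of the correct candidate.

Original leaves: [56, 92, 39, 27, 54, 9, 10]
Target new root: 411
Try each candidate change and compute the resulting root:
Candidate A: set leaf[1] = 55 -> leaves = [56, 55, 39, 27, 54, 9, 10]
  L0: [56, 55, 39, 27, 54, 9, 10]
  L1: h(56,55)=(56*31+55)%997=794 h(39,27)=(39*31+27)%997=239 h(54,9)=(54*31+9)%997=686 h(10,10)=(10*31+10)%997=320 -> [794, 239, 686, 320]
  L2: h(794,239)=(794*31+239)%997=925 h(686,320)=(686*31+320)%997=649 -> [925, 649]
  L3: h(925,649)=(925*31+649)%997=411 -> [411]
  root = 411 == target 411  ** MATCH **
Candidate B: set leaf[4] = 8 -> leaves = [56, 92, 39, 27, 8, 9, 10]
  L0: [56, 92, 39, 27, 8, 9, 10]
  L1: h(56,92)=(56*31+92)%997=831 h(39,27)=(39*31+27)%997=239 h(8,9)=(8*31+9)%997=257 h(10,10)=(10*31+10)%997=320 -> [831, 239, 257, 320]
  L2: h(831,239)=(831*31+239)%997=78 h(257,320)=(257*31+320)%997=311 -> [78, 311]
  L3: h(78,311)=(78*31+311)%997=735 -> [735]
  root = 735 != target 411
Candidate C: set leaf[5] = 94 -> leaves = [56, 92, 39, 27, 54, 94, 10]
  L0: [56, 92, 39, 27, 54, 94, 10]
  L1: h(56,92)=(56*31+92)%997=831 h(39,27)=(39*31+27)%997=239 h(54,94)=(54*31+94)%997=771 h(10,10)=(10*31+10)%997=320 -> [831, 239, 771, 320]
  L2: h(831,239)=(831*31+239)%997=78 h(771,320)=(771*31+320)%997=293 -> [78, 293]
  L3: h(78,293)=(78*31+293)%997=717 -> [717]
  root = 717 != target 411
Candidate D: set leaf[3] = 53 -> leaves = [56, 92, 39, 53, 54, 9, 10]
  L0: [56, 92, 39, 53, 54, 9, 10]
  L1: h(56,92)=(56*31+92)%997=831 h(39,53)=(39*31+53)%997=265 h(54,9)=(54*31+9)%997=686 h(10,10)=(10*31+10)%997=320 -> [831, 265, 686, 320]
  L2: h(831,265)=(831*31+265)%997=104 h(686,320)=(686*31+320)%997=649 -> [104, 649]
  L3: h(104,649)=(104*31+649)%997=882 -> [882]
  root = 882 != target 411
Candidate A produces the target root.

Answer: A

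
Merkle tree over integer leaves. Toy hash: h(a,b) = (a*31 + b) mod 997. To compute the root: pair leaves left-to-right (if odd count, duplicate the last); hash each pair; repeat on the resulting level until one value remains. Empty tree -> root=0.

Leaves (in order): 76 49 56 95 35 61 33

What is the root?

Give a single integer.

Answer: 781

Derivation:
L0: [76, 49, 56, 95, 35, 61, 33]
L1: h(76,49)=(76*31+49)%997=411 h(56,95)=(56*31+95)%997=834 h(35,61)=(35*31+61)%997=149 h(33,33)=(33*31+33)%997=59 -> [411, 834, 149, 59]
L2: h(411,834)=(411*31+834)%997=614 h(149,59)=(149*31+59)%997=690 -> [614, 690]
L3: h(614,690)=(614*31+690)%997=781 -> [781]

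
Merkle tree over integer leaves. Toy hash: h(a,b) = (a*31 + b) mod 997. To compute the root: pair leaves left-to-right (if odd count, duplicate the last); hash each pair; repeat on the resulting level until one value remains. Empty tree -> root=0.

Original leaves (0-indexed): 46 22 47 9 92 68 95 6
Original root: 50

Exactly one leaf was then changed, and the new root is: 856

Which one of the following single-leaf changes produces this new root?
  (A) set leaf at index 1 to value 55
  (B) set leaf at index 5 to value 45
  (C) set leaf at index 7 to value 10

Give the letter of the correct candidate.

Answer: A

Derivation:
Original leaves: [46, 22, 47, 9, 92, 68, 95, 6]
Target new root: 856
Try each candidate change and compute the resulting root:
Candidate A: set leaf[1] = 55 -> leaves = [46, 55, 47, 9, 92, 68, 95, 6]
  L0: [46, 55, 47, 9, 92, 68, 95, 6]
  L1: h(46,55)=(46*31+55)%997=484 h(47,9)=(47*31+9)%997=469 h(92,68)=(92*31+68)%997=926 h(95,6)=(95*31+6)%997=957 -> [484, 469, 926, 957]
  L2: h(484,469)=(484*31+469)%997=518 h(926,957)=(926*31+957)%997=750 -> [518, 750]
  L3: h(518,750)=(518*31+750)%997=856 -> [856]
  root = 856 == target 856  ** MATCH **
Candidate B: set leaf[5] = 45 -> leaves = [46, 22, 47, 9, 92, 45, 95, 6]
  L0: [46, 22, 47, 9, 92, 45, 95, 6]
  L1: h(46,22)=(46*31+22)%997=451 h(47,9)=(47*31+9)%997=469 h(92,45)=(92*31+45)%997=903 h(95,6)=(95*31+6)%997=957 -> [451, 469, 903, 957]
  L2: h(451,469)=(451*31+469)%997=492 h(903,957)=(903*31+957)%997=37 -> [492, 37]
  L3: h(492,37)=(492*31+37)%997=334 -> [334]
  root = 334 != target 856
Candidate C: set leaf[7] = 10 -> leaves = [46, 22, 47, 9, 92, 68, 95, 10]
  L0: [46, 22, 47, 9, 92, 68, 95, 10]
  L1: h(46,22)=(46*31+22)%997=451 h(47,9)=(47*31+9)%997=469 h(92,68)=(92*31+68)%997=926 h(95,10)=(95*31+10)%997=961 -> [451, 469, 926, 961]
  L2: h(451,469)=(451*31+469)%997=492 h(926,961)=(926*31+961)%997=754 -> [492, 754]
  L3: h(492,754)=(492*31+754)%997=54 -> [54]
  root = 54 != target 856
Candidate A produces the target root.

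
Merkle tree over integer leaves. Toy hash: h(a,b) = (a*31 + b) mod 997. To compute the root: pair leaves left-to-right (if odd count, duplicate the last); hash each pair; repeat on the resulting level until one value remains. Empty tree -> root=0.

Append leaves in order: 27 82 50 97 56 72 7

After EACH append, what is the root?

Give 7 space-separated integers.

After append 27 (leaves=[27]):
  L0: [27]
  root=27
After append 82 (leaves=[27, 82]):
  L0: [27, 82]
  L1: h(27,82)=(27*31+82)%997=919 -> [919]
  root=919
After append 50 (leaves=[27, 82, 50]):
  L0: [27, 82, 50]
  L1: h(27,82)=(27*31+82)%997=919 h(50,50)=(50*31+50)%997=603 -> [919, 603]
  L2: h(919,603)=(919*31+603)%997=179 -> [179]
  root=179
After append 97 (leaves=[27, 82, 50, 97]):
  L0: [27, 82, 50, 97]
  L1: h(27,82)=(27*31+82)%997=919 h(50,97)=(50*31+97)%997=650 -> [919, 650]
  L2: h(919,650)=(919*31+650)%997=226 -> [226]
  root=226
After append 56 (leaves=[27, 82, 50, 97, 56]):
  L0: [27, 82, 50, 97, 56]
  L1: h(27,82)=(27*31+82)%997=919 h(50,97)=(50*31+97)%997=650 h(56,56)=(56*31+56)%997=795 -> [919, 650, 795]
  L2: h(919,650)=(919*31+650)%997=226 h(795,795)=(795*31+795)%997=515 -> [226, 515]
  L3: h(226,515)=(226*31+515)%997=542 -> [542]
  root=542
After append 72 (leaves=[27, 82, 50, 97, 56, 72]):
  L0: [27, 82, 50, 97, 56, 72]
  L1: h(27,82)=(27*31+82)%997=919 h(50,97)=(50*31+97)%997=650 h(56,72)=(56*31+72)%997=811 -> [919, 650, 811]
  L2: h(919,650)=(919*31+650)%997=226 h(811,811)=(811*31+811)%997=30 -> [226, 30]
  L3: h(226,30)=(226*31+30)%997=57 -> [57]
  root=57
After append 7 (leaves=[27, 82, 50, 97, 56, 72, 7]):
  L0: [27, 82, 50, 97, 56, 72, 7]
  L1: h(27,82)=(27*31+82)%997=919 h(50,97)=(50*31+97)%997=650 h(56,72)=(56*31+72)%997=811 h(7,7)=(7*31+7)%997=224 -> [919, 650, 811, 224]
  L2: h(919,650)=(919*31+650)%997=226 h(811,224)=(811*31+224)%997=440 -> [226, 440]
  L3: h(226,440)=(226*31+440)%997=467 -> [467]
  root=467

Answer: 27 919 179 226 542 57 467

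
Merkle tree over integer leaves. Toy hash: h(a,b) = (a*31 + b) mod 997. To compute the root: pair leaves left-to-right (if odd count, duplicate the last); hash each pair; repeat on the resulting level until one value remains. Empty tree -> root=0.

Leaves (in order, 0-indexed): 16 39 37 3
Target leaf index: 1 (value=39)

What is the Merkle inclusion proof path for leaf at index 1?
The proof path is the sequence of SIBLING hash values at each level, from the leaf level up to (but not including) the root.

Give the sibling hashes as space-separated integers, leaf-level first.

Answer: 16 153

Derivation:
L0 (leaves): [16, 39, 37, 3], target index=1
L1: h(16,39)=(16*31+39)%997=535 [pair 0] h(37,3)=(37*31+3)%997=153 [pair 1] -> [535, 153]
  Sibling for proof at L0: 16
L2: h(535,153)=(535*31+153)%997=786 [pair 0] -> [786]
  Sibling for proof at L1: 153
Root: 786
Proof path (sibling hashes from leaf to root): [16, 153]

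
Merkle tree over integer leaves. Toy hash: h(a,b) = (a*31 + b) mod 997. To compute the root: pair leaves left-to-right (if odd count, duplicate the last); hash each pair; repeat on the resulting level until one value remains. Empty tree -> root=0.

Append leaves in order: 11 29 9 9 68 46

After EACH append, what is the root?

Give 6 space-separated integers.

After append 11 (leaves=[11]):
  L0: [11]
  root=11
After append 29 (leaves=[11, 29]):
  L0: [11, 29]
  L1: h(11,29)=(11*31+29)%997=370 -> [370]
  root=370
After append 9 (leaves=[11, 29, 9]):
  L0: [11, 29, 9]
  L1: h(11,29)=(11*31+29)%997=370 h(9,9)=(9*31+9)%997=288 -> [370, 288]
  L2: h(370,288)=(370*31+288)%997=791 -> [791]
  root=791
After append 9 (leaves=[11, 29, 9, 9]):
  L0: [11, 29, 9, 9]
  L1: h(11,29)=(11*31+29)%997=370 h(9,9)=(9*31+9)%997=288 -> [370, 288]
  L2: h(370,288)=(370*31+288)%997=791 -> [791]
  root=791
After append 68 (leaves=[11, 29, 9, 9, 68]):
  L0: [11, 29, 9, 9, 68]
  L1: h(11,29)=(11*31+29)%997=370 h(9,9)=(9*31+9)%997=288 h(68,68)=(68*31+68)%997=182 -> [370, 288, 182]
  L2: h(370,288)=(370*31+288)%997=791 h(182,182)=(182*31+182)%997=839 -> [791, 839]
  L3: h(791,839)=(791*31+839)%997=435 -> [435]
  root=435
After append 46 (leaves=[11, 29, 9, 9, 68, 46]):
  L0: [11, 29, 9, 9, 68, 46]
  L1: h(11,29)=(11*31+29)%997=370 h(9,9)=(9*31+9)%997=288 h(68,46)=(68*31+46)%997=160 -> [370, 288, 160]
  L2: h(370,288)=(370*31+288)%997=791 h(160,160)=(160*31+160)%997=135 -> [791, 135]
  L3: h(791,135)=(791*31+135)%997=728 -> [728]
  root=728

Answer: 11 370 791 791 435 728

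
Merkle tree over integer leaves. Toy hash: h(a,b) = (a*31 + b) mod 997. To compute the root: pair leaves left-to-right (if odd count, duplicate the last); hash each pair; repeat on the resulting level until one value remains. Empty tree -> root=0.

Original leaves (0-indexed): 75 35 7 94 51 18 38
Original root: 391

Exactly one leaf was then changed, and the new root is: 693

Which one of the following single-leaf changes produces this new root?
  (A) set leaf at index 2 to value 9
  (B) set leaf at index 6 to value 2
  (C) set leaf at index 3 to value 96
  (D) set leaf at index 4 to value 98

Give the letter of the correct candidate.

Original leaves: [75, 35, 7, 94, 51, 18, 38]
Target new root: 693
Try each candidate change and compute the resulting root:
Candidate A: set leaf[2] = 9 -> leaves = [75, 35, 9, 94, 51, 18, 38]
  L0: [75, 35, 9, 94, 51, 18, 38]
  L1: h(75,35)=(75*31+35)%997=366 h(9,94)=(9*31+94)%997=373 h(51,18)=(51*31+18)%997=602 h(38,38)=(38*31+38)%997=219 -> [366, 373, 602, 219]
  L2: h(366,373)=(366*31+373)%997=752 h(602,219)=(602*31+219)%997=935 -> [752, 935]
  L3: h(752,935)=(752*31+935)%997=319 -> [319]
  root = 319 != target 693
Candidate B: set leaf[6] = 2 -> leaves = [75, 35, 7, 94, 51, 18, 2]
  L0: [75, 35, 7, 94, 51, 18, 2]
  L1: h(75,35)=(75*31+35)%997=366 h(7,94)=(7*31+94)%997=311 h(51,18)=(51*31+18)%997=602 h(2,2)=(2*31+2)%997=64 -> [366, 311, 602, 64]
  L2: h(366,311)=(366*31+311)%997=690 h(602,64)=(602*31+64)%997=780 -> [690, 780]
  L3: h(690,780)=(690*31+780)%997=236 -> [236]
  root = 236 != target 693
Candidate C: set leaf[3] = 96 -> leaves = [75, 35, 7, 96, 51, 18, 38]
  L0: [75, 35, 7, 96, 51, 18, 38]
  L1: h(75,35)=(75*31+35)%997=366 h(7,96)=(7*31+96)%997=313 h(51,18)=(51*31+18)%997=602 h(38,38)=(38*31+38)%997=219 -> [366, 313, 602, 219]
  L2: h(366,313)=(366*31+313)%997=692 h(602,219)=(602*31+219)%997=935 -> [692, 935]
  L3: h(692,935)=(692*31+935)%997=453 -> [453]
  root = 453 != target 693
Candidate D: set leaf[4] = 98 -> leaves = [75, 35, 7, 94, 98, 18, 38]
  L0: [75, 35, 7, 94, 98, 18, 38]
  L1: h(75,35)=(75*31+35)%997=366 h(7,94)=(7*31+94)%997=311 h(98,18)=(98*31+18)%997=65 h(38,38)=(38*31+38)%997=219 -> [366, 311, 65, 219]
  L2: h(366,311)=(366*31+311)%997=690 h(65,219)=(65*31+219)%997=240 -> [690, 240]
  L3: h(690,240)=(690*31+240)%997=693 -> [693]
  root = 693 == target 693  ** MATCH **
Candidate D produces the target root.

Answer: D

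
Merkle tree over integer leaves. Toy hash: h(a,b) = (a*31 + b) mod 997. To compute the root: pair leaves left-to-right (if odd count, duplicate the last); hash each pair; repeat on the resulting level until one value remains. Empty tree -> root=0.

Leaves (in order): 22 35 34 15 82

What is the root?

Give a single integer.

Answer: 568

Derivation:
L0: [22, 35, 34, 15, 82]
L1: h(22,35)=(22*31+35)%997=717 h(34,15)=(34*31+15)%997=72 h(82,82)=(82*31+82)%997=630 -> [717, 72, 630]
L2: h(717,72)=(717*31+72)%997=365 h(630,630)=(630*31+630)%997=220 -> [365, 220]
L3: h(365,220)=(365*31+220)%997=568 -> [568]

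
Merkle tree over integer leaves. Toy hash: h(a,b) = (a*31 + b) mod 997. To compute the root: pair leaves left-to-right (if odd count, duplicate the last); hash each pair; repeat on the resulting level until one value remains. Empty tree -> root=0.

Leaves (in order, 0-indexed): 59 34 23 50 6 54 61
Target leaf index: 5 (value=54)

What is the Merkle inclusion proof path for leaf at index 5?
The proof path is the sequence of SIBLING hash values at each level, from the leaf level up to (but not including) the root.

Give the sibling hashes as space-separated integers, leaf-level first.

L0 (leaves): [59, 34, 23, 50, 6, 54, 61], target index=5
L1: h(59,34)=(59*31+34)%997=866 [pair 0] h(23,50)=(23*31+50)%997=763 [pair 1] h(6,54)=(6*31+54)%997=240 [pair 2] h(61,61)=(61*31+61)%997=955 [pair 3] -> [866, 763, 240, 955]
  Sibling for proof at L0: 6
L2: h(866,763)=(866*31+763)%997=690 [pair 0] h(240,955)=(240*31+955)%997=419 [pair 1] -> [690, 419]
  Sibling for proof at L1: 955
L3: h(690,419)=(690*31+419)%997=872 [pair 0] -> [872]
  Sibling for proof at L2: 690
Root: 872
Proof path (sibling hashes from leaf to root): [6, 955, 690]

Answer: 6 955 690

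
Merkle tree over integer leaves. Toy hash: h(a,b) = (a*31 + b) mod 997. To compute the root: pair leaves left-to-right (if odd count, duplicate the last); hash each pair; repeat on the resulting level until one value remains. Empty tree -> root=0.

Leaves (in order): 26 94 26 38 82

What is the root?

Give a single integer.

L0: [26, 94, 26, 38, 82]
L1: h(26,94)=(26*31+94)%997=900 h(26,38)=(26*31+38)%997=844 h(82,82)=(82*31+82)%997=630 -> [900, 844, 630]
L2: h(900,844)=(900*31+844)%997=828 h(630,630)=(630*31+630)%997=220 -> [828, 220]
L3: h(828,220)=(828*31+220)%997=963 -> [963]

Answer: 963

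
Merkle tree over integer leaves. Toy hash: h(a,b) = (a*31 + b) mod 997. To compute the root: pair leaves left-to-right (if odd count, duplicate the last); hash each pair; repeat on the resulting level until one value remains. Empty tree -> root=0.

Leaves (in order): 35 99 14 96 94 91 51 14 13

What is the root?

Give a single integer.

Answer: 894

Derivation:
L0: [35, 99, 14, 96, 94, 91, 51, 14, 13]
L1: h(35,99)=(35*31+99)%997=187 h(14,96)=(14*31+96)%997=530 h(94,91)=(94*31+91)%997=14 h(51,14)=(51*31+14)%997=598 h(13,13)=(13*31+13)%997=416 -> [187, 530, 14, 598, 416]
L2: h(187,530)=(187*31+530)%997=345 h(14,598)=(14*31+598)%997=35 h(416,416)=(416*31+416)%997=351 -> [345, 35, 351]
L3: h(345,35)=(345*31+35)%997=760 h(351,351)=(351*31+351)%997=265 -> [760, 265]
L4: h(760,265)=(760*31+265)%997=894 -> [894]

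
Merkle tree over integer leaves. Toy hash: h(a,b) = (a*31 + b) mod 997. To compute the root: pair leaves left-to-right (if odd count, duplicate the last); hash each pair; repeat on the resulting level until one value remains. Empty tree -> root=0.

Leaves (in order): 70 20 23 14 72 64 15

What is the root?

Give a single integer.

Answer: 398

Derivation:
L0: [70, 20, 23, 14, 72, 64, 15]
L1: h(70,20)=(70*31+20)%997=196 h(23,14)=(23*31+14)%997=727 h(72,64)=(72*31+64)%997=302 h(15,15)=(15*31+15)%997=480 -> [196, 727, 302, 480]
L2: h(196,727)=(196*31+727)%997=821 h(302,480)=(302*31+480)%997=869 -> [821, 869]
L3: h(821,869)=(821*31+869)%997=398 -> [398]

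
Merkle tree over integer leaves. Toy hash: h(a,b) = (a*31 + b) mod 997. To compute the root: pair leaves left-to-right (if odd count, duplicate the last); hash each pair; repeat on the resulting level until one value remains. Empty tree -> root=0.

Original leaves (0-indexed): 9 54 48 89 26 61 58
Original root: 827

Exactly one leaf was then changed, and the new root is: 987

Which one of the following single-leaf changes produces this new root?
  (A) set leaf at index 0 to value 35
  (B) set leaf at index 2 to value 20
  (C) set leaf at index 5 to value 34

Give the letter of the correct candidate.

Answer: C

Derivation:
Original leaves: [9, 54, 48, 89, 26, 61, 58]
Target new root: 987
Try each candidate change and compute the resulting root:
Candidate A: set leaf[0] = 35 -> leaves = [35, 54, 48, 89, 26, 61, 58]
  L0: [35, 54, 48, 89, 26, 61, 58]
  L1: h(35,54)=(35*31+54)%997=142 h(48,89)=(48*31+89)%997=580 h(26,61)=(26*31+61)%997=867 h(58,58)=(58*31+58)%997=859 -> [142, 580, 867, 859]
  L2: h(142,580)=(142*31+580)%997=994 h(867,859)=(867*31+859)%997=817 -> [994, 817]
  L3: h(994,817)=(994*31+817)%997=724 -> [724]
  root = 724 != target 987
Candidate B: set leaf[2] = 20 -> leaves = [9, 54, 20, 89, 26, 61, 58]
  L0: [9, 54, 20, 89, 26, 61, 58]
  L1: h(9,54)=(9*31+54)%997=333 h(20,89)=(20*31+89)%997=709 h(26,61)=(26*31+61)%997=867 h(58,58)=(58*31+58)%997=859 -> [333, 709, 867, 859]
  L2: h(333,709)=(333*31+709)%997=65 h(867,859)=(867*31+859)%997=817 -> [65, 817]
  L3: h(65,817)=(65*31+817)%997=838 -> [838]
  root = 838 != target 987
Candidate C: set leaf[5] = 34 -> leaves = [9, 54, 48, 89, 26, 34, 58]
  L0: [9, 54, 48, 89, 26, 34, 58]
  L1: h(9,54)=(9*31+54)%997=333 h(48,89)=(48*31+89)%997=580 h(26,34)=(26*31+34)%997=840 h(58,58)=(58*31+58)%997=859 -> [333, 580, 840, 859]
  L2: h(333,580)=(333*31+580)%997=933 h(840,859)=(840*31+859)%997=977 -> [933, 977]
  L3: h(933,977)=(933*31+977)%997=987 -> [987]
  root = 987 == target 987  ** MATCH **
Candidate C produces the target root.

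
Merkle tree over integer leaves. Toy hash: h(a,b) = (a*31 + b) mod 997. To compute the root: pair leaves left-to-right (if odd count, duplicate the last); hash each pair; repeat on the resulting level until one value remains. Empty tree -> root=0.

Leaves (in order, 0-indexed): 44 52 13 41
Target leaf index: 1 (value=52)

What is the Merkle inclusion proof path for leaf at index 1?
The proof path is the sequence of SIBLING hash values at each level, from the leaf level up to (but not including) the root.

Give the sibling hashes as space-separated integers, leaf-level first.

L0 (leaves): [44, 52, 13, 41], target index=1
L1: h(44,52)=(44*31+52)%997=419 [pair 0] h(13,41)=(13*31+41)%997=444 [pair 1] -> [419, 444]
  Sibling for proof at L0: 44
L2: h(419,444)=(419*31+444)%997=472 [pair 0] -> [472]
  Sibling for proof at L1: 444
Root: 472
Proof path (sibling hashes from leaf to root): [44, 444]

Answer: 44 444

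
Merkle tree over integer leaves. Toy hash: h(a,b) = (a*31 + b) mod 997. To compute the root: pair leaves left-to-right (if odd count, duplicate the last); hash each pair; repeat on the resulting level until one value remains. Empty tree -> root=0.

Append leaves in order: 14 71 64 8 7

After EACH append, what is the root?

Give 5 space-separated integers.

Answer: 14 505 754 698 890

Derivation:
After append 14 (leaves=[14]):
  L0: [14]
  root=14
After append 71 (leaves=[14, 71]):
  L0: [14, 71]
  L1: h(14,71)=(14*31+71)%997=505 -> [505]
  root=505
After append 64 (leaves=[14, 71, 64]):
  L0: [14, 71, 64]
  L1: h(14,71)=(14*31+71)%997=505 h(64,64)=(64*31+64)%997=54 -> [505, 54]
  L2: h(505,54)=(505*31+54)%997=754 -> [754]
  root=754
After append 8 (leaves=[14, 71, 64, 8]):
  L0: [14, 71, 64, 8]
  L1: h(14,71)=(14*31+71)%997=505 h(64,8)=(64*31+8)%997=995 -> [505, 995]
  L2: h(505,995)=(505*31+995)%997=698 -> [698]
  root=698
After append 7 (leaves=[14, 71, 64, 8, 7]):
  L0: [14, 71, 64, 8, 7]
  L1: h(14,71)=(14*31+71)%997=505 h(64,8)=(64*31+8)%997=995 h(7,7)=(7*31+7)%997=224 -> [505, 995, 224]
  L2: h(505,995)=(505*31+995)%997=698 h(224,224)=(224*31+224)%997=189 -> [698, 189]
  L3: h(698,189)=(698*31+189)%997=890 -> [890]
  root=890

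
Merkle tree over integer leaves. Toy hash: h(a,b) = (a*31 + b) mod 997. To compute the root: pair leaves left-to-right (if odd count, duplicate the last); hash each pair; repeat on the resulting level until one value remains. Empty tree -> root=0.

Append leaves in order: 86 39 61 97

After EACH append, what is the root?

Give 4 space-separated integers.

Answer: 86 711 65 101

Derivation:
After append 86 (leaves=[86]):
  L0: [86]
  root=86
After append 39 (leaves=[86, 39]):
  L0: [86, 39]
  L1: h(86,39)=(86*31+39)%997=711 -> [711]
  root=711
After append 61 (leaves=[86, 39, 61]):
  L0: [86, 39, 61]
  L1: h(86,39)=(86*31+39)%997=711 h(61,61)=(61*31+61)%997=955 -> [711, 955]
  L2: h(711,955)=(711*31+955)%997=65 -> [65]
  root=65
After append 97 (leaves=[86, 39, 61, 97]):
  L0: [86, 39, 61, 97]
  L1: h(86,39)=(86*31+39)%997=711 h(61,97)=(61*31+97)%997=991 -> [711, 991]
  L2: h(711,991)=(711*31+991)%997=101 -> [101]
  root=101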